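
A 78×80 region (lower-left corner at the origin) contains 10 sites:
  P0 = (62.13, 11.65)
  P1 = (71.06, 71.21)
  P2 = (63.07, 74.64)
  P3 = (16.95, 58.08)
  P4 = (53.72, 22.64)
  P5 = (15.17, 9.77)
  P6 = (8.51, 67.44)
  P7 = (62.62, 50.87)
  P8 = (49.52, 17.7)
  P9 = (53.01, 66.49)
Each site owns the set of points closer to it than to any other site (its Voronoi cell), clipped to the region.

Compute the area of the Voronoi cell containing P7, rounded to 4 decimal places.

Area of P7's cell: 773.1968

1. box [0,78]×[0,80]: [(0, 0) (78, 0) (78, 80) (0, 80)]
2. ⊥bis P7·P0 via (62.375,31.26): [(0, 32.0393) (78, 31.0648) (78, 80) (0, 80)]  |A|=3778.941
3. ⊥bis P7·P1 via (66.84,61.04): [(0, 32.0393) (78, 31.0648) (78, 56.4092) (21.1473, 80) (0, 80)]  |A|=3108.3407
4. ⊥bis P7·P2 via (62.845,62.755): [(0, 63.9447) (0, 32.0393) (78, 31.0648) (78, 56.4092) (62.7003, 62.7577)]  |A|=2422.6922
5. ⊥bis P7·P3 via (39.785,54.475): [(41.157, 63.1656) (36.1717, 31.5874) (78, 31.0648) (78, 56.4092) (62.7003, 62.7577)]  |A|=1193.8807
6. ⊥bis P7·P4 via (58.17,36.755): [(41.157, 63.1656) (37.9918, 43.1165) (76.1453, 31.088) (78, 31.0648) (78, 56.4092) (62.7003, 62.7577)]  |A|=962.9951
7. ⊥bis P7·P5 via (38.895,30.32): [(41.157, 63.1656) (37.9918, 43.1165) (76.1453, 31.088) (78, 31.0648) (78, 56.4092) (62.7003, 62.7577)]  |A|=962.9951
8. ⊥bis P7·P6 via (35.565,59.155): [(41.157, 63.1656) (37.9918, 43.1165) (76.1453, 31.088) (78, 31.0648) (78, 56.4092) (62.7003, 62.7577)]  |A|=962.9951
9. ⊥bis P7·P8 via (56.07,34.285): [(41.157, 63.1656) (37.9918, 43.1165) (76.1453, 31.088) (78, 31.0648) (78, 56.4092) (62.7003, 62.7577)]  |A|=962.9951
10. ⊥bis P7·P9 via (57.815,58.68): [(38.5806, 46.8463) (37.9918, 43.1165) (76.1453, 31.088) (78, 31.0648) (78, 56.4092) (63.741, 62.3259)]  |A|=773.1968
11. canonical 6-gon: [(38.5806, 46.8463) (37.9918, 43.1165) (76.1453, 31.088) (78, 31.0648) (78, 56.4092) (63.741, 62.3259)]
12. shoelace: 773.1968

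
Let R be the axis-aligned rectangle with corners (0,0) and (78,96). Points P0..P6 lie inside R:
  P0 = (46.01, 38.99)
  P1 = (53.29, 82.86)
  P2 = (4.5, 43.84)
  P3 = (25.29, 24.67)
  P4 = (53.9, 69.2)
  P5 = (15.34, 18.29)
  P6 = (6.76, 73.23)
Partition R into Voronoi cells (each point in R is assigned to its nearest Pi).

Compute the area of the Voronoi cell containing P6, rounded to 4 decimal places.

1. box [0,78]×[0,96]: [(0, 0) (78, 0) (78, 96) (0, 96)]
2. ⊥bis P6·P0 via (26.385,56.11): [(0, 25.8643) (61.1833, 96) (0, 96)]  |A|=2145.5657
3. ⊥bis P6·P1 via (30.025,78.045): [(0, 25.8643) (32.9962, 63.6886) (26.309, 96) (0, 96)]  |A|=1582.1465
4. ⊥bis P6·P2 via (5.63,58.535): [(0, 58.9679) (27.0627, 56.8869) (32.9962, 63.6886) (26.309, 96) (0, 96)]  |A|=1134.2099
5. ⊥bis P6·P3 via (16.025,48.95): [(0, 58.9679) (27.0627, 56.8869) (32.9962, 63.6886) (26.309, 96) (0, 96)]  |A|=1134.2099
6. ⊥bis P6·P4 via (30.33,71.215): [(0, 58.9679) (27.0627, 56.8869) (29.327, 59.4825) (30.6541, 75.0056) (26.309, 96) (0, 96)]  |A|=1108.5217
7. ⊥bis P6·P5 via (11.05,45.76): [(0, 58.9679) (27.0627, 56.8869) (29.327, 59.4825) (30.6541, 75.0056) (26.309, 96) (0, 96)]  |A|=1108.5217
8. canonical 6-gon: [(0, 58.9679) (27.0627, 56.8869) (29.327, 59.4825) (30.6541, 75.0056) (26.309, 96) (0, 96)]
9. shoelace: 1108.5217

Area of P6's cell: 1108.5217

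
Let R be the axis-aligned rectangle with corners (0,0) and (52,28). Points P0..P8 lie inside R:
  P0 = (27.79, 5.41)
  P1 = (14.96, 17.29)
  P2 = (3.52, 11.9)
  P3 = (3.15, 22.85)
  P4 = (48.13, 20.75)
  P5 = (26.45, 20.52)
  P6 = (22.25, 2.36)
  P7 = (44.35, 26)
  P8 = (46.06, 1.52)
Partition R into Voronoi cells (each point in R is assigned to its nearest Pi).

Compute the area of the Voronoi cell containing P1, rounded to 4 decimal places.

Area of P1's cell: 198.3973

1. box [0,52]×[0,28]: [(0, 0) (52, 0) (52, 28) (0, 28)]
2. ⊥bis P1·P0 via (21.375,11.35): [(0, 0) (10.8654, 0) (36.7921, 28) (0, 28)]  |A|=667.2058
3. ⊥bis P1·P2 via (9.24,14.595): [(14.3456, 3.7585) (36.7921, 28) (2.9242, 28)]  |A|=410.5046
4. ⊥bis P1·P3 via (9.055,20.07): [(7.8582, 17.5278) (14.3456, 3.7585) (36.7921, 28) (12.7883, 28)]  |A|=358.855
5. ⊥bis P1·P4 via (31.545,19.02): [(7.8582, 17.5278) (14.3456, 3.7585) (31.2344, 21.9978) (30.6083, 28) (12.7883, 28)]  |A|=340.2967
6. ⊥bis P1·P5 via (20.705,18.905): [(7.8582, 17.5278) (14.3456, 3.7585) (22.4902, 12.5544) (18.1483, 28) (12.7883, 28)]  |A|=214.8723
7. ⊥bis P1·P6 via (18.605,9.825): [(7.8582, 17.5278) (12.8186, 6.9996) (21.0835, 11.0352) (22.4902, 12.5544) (18.1483, 28) (12.7883, 28)]  |A|=198.3973
8. ⊥bis P1·P7 via (29.655,21.645): [(7.8582, 17.5278) (12.8186, 6.9996) (21.0835, 11.0352) (22.4902, 12.5544) (18.1483, 28) (12.7883, 28)]  |A|=198.3973
9. ⊥bis P1·P8 via (30.51,9.405): [(7.8582, 17.5278) (12.8186, 6.9996) (21.0835, 11.0352) (22.4902, 12.5544) (18.1483, 28) (12.7883, 28)]  |A|=198.3973
10. canonical 6-gon: [(7.8582, 17.5278) (12.8186, 6.9996) (21.0835, 11.0352) (22.4902, 12.5544) (18.1483, 28) (12.7883, 28)]
11. shoelace: 198.3973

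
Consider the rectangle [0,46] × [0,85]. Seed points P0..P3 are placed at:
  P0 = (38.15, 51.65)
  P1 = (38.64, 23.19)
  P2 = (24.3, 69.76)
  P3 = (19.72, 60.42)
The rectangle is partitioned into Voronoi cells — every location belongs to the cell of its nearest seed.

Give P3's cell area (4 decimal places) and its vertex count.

1. box [0,46]×[0,85]: [(0, 0) (46, 0) (46, 85) (0, 85)]
2. ⊥bis P3·P0 via (28.935,56.035): [(0, 0) (2.2705, 0) (42.7181, 85) (0, 85)]  |A|=1912.0162
3. ⊥bis P3·P1 via (29.18,41.805): [(0, 26.9759) (19.9257, 37.102) (42.7181, 85) (0, 85)]  |A|=1601.1397
4. ⊥bis P3·P2 via (22.01,65.09): [(0, 75.8829) (0, 26.9759) (19.9257, 37.102) (31.1185, 60.6235)]  |A|=938.6262
5. canonical 4-gon: [(0, 75.8829) (0, 26.9759) (19.9257, 37.102) (31.1185, 60.6235)]
6. shoelace: 938.6262

Area of P3's cell: 938.6262 (4 vertices)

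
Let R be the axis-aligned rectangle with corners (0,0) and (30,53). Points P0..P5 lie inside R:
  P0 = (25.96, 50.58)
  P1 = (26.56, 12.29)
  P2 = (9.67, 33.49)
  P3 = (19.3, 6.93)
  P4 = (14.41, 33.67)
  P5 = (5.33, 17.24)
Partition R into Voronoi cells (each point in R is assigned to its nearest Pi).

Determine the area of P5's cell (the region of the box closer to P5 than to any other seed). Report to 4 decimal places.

1. box [0,30]×[0,53]: [(0, 0) (30, 0) (30, 53) (0, 53)]
2. ⊥bis P5·P0 via (15.645,33.91): [(0, 43.5908) (0, 0) (30, 0) (30, 25.0275)]  |A|=1029.2733
3. ⊥bis P5·P1 via (15.945,14.765): [(19.8082, 31.3339) (0, 43.5908) (0, 0) (12.5024, 0)]  |A|=627.6017
4. ⊥bis P5·P2 via (7.5,25.365): [(17.7766, 22.6204) (0, 27.3681) (0, 0) (12.5024, 0)]  |A|=384.6594
5. ⊥bis P5·P3 via (12.315,12.085): [(16.708, 18.0375) (17.7766, 22.6204) (0, 27.3681) (0, 0) (3.3961, 0)]  |A|=302.5324
6. ⊥bis P5·P4 via (9.87,25.455): [(16.708, 18.0375) (17.4595, 21.2607) (12.4017, 24.0559) (0, 27.3681) (0, 0) (3.3961, 0)]  |A|=298.6508
7. canonical 6-gon: [(16.708, 18.0375) (17.4595, 21.2607) (12.4017, 24.0559) (0, 27.3681) (0, 0) (3.3961, 0)]
8. shoelace: 298.6508

Area of P5's cell: 298.6508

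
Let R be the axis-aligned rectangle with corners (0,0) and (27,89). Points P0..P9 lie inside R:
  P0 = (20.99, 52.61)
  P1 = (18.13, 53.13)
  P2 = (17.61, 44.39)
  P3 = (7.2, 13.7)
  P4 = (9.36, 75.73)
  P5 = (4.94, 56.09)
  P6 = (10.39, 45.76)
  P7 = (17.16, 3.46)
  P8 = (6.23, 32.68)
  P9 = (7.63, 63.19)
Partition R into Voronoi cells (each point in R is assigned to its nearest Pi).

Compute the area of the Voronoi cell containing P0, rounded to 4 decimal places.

1. box [0,27]×[0,89]: [(0, 0) (27, 0) (27, 89) (0, 89)]
2. ⊥bis P0·P1 via (19.56,52.87): [(9.9473, 0) (27, 0) (27, 89) (26.1291, 89)]  |A|=797.6018
3. ⊥bis P0·P2 via (19.3,48.5): [(18.8026, 48.7045) (27, 45.3338) (27, 89) (26.1291, 89)]  |A|=196.5206
4. ⊥bis P0·P3 via (14.095,33.155): [(18.8026, 48.7045) (27, 45.3338) (27, 89) (26.1291, 89)]  |A|=196.5206
5. ⊥bis P0·P4 via (15.175,64.17): [(22.2628, 67.7354) (18.8026, 48.7045) (27, 45.3338) (27, 70.1183)]  |A|=142.5375
6. ⊥bis P0·P5 via (12.965,54.35): [(22.2628, 67.7354) (18.8026, 48.7045) (27, 45.3338) (27, 70.1183)]  |A|=142.5375
7. ⊥bis P0·P6 via (15.69,49.185): [(22.2628, 67.7354) (18.8026, 48.7045) (27, 45.3338) (27, 70.1183)]  |A|=142.5375
8. ⊥bis P0·P7 via (19.075,28.035): [(22.2628, 67.7354) (18.8026, 48.7045) (27, 45.3338) (27, 70.1183)]  |A|=142.5375
9. ⊥bis P0·P8 via (13.61,42.645): [(22.2628, 67.7354) (18.8026, 48.7045) (27, 45.3338) (27, 70.1183)]  |A|=142.5375
10. ⊥bis P0·P9 via (14.31,57.9): [(22.2628, 67.7354) (18.8026, 48.7045) (27, 45.3338) (27, 70.1183)]  |A|=142.5375
11. canonical 4-gon: [(22.2628, 67.7354) (18.8026, 48.7045) (27, 45.3338) (27, 70.1183)]
12. shoelace: 142.5375

Area of P0's cell: 142.5375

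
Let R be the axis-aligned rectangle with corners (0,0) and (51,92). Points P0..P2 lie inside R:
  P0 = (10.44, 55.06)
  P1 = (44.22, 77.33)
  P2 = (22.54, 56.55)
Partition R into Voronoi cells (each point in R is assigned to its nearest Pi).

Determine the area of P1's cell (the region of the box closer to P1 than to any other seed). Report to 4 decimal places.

1. box [0,51]×[0,92]: [(0, 0) (51, 0) (51, 92) (0, 92)]
2. ⊥bis P1·P0 via (27.33,66.195): [(51, 30.2914) (51, 92) (10.3176, 92)]  |A|=1255.2251
3. ⊥bis P1·P2 via (33.38,66.94): [(12.4269, 88.8006) (51, 48.5569) (51, 92) (10.3176, 92)]  |A|=902.9479
4. canonical 4-gon: [(12.4269, 88.8006) (51, 48.5569) (51, 92) (10.3176, 92)]
5. shoelace: 902.9479

Area of P1's cell: 902.9479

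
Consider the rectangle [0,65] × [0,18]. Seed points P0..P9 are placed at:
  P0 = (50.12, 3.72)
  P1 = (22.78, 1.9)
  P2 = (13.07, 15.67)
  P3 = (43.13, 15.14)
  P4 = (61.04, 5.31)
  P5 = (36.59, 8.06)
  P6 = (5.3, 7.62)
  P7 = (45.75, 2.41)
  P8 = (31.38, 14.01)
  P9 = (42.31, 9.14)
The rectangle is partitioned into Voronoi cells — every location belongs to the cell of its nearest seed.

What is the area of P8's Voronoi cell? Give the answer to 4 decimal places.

1. box [0,65]×[0,18]: [(0, 0) (65, 0) (65, 18) (0, 18)]
2. ⊥bis P8·P0 via (40.75,8.865): [(0, 0) (35.8823, 0) (45.766, 18) (0, 18)]  |A|=734.8343
3. ⊥bis P8·P1 via (27.08,7.955): [(36.5554, 1.2259) (45.766, 18) (12.9352, 18)]  |A|=275.3522
4. ⊥bis P8·P2 via (22.225,14.84): [(21.9322, 11.6107) (36.5554, 1.2259) (45.766, 18) (22.5115, 18)]  |A|=244.7595
5. ⊥bis P8·P3 via (37.255,14.575): [(21.9322, 11.6107) (36.5554, 1.2259) (38.2432, 4.2996) (36.9256, 18) (22.5115, 18)]  |A|=184.2015
6. ⊥bis P8·P4 via (46.21,9.66): [(21.9322, 11.6107) (36.5554, 1.2259) (38.2432, 4.2996) (36.9256, 18) (22.5115, 18)]  |A|=184.2015
7. ⊥bis P8·P5 via (33.985,11.035): [(21.9322, 11.6107) (28.9505, 6.6266) (37.315, 13.9509) (36.9256, 18) (22.5115, 18)]  |A|=124.1934
8. ⊥bis P8·P6 via (18.34,10.815): [(21.9322, 11.6107) (28.9505, 6.6266) (37.315, 13.9509) (36.9256, 18) (22.5115, 18)]  |A|=124.1934
9. ⊥bis P8·P7 via (38.565,8.21): [(21.9322, 11.6107) (28.9505, 6.6266) (37.315, 13.9509) (36.9256, 18) (22.5115, 18)]  |A|=124.1934
10. ⊥bis P8·P9 via (36.845,11.575): [(21.9322, 11.6107) (28.9505, 6.6266) (37.315, 13.9509) (36.9256, 18) (22.5115, 18)]  |A|=124.1934
11. canonical 5-gon: [(21.9322, 11.6107) (28.9505, 6.6266) (37.315, 13.9509) (36.9256, 18) (22.5115, 18)]
12. shoelace: 124.1934

Area of P8's cell: 124.1934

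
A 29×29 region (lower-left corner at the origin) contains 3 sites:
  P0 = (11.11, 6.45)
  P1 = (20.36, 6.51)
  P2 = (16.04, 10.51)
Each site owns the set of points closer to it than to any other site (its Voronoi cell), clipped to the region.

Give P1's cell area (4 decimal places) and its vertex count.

1. box [0,29]×[0,29]: [(0, 0) (29, 0) (29, 29) (0, 29)]
2. ⊥bis P1·P0 via (15.735,6.48): [(15.777, 0) (29, 0) (29, 29) (15.5889, 29)]  |A|=386.1936
3. ⊥bis P1·P2 via (18.2,8.51): [(15.7391, 5.8522) (15.777, 0) (29, 0) (29, 20.174)]  |A|=172.4547
4. canonical 4-gon: [(15.7391, 5.8522) (15.777, 0) (29, 0) (29, 20.174)]
5. shoelace: 172.4547

Area of P1's cell: 172.4547 (4 vertices)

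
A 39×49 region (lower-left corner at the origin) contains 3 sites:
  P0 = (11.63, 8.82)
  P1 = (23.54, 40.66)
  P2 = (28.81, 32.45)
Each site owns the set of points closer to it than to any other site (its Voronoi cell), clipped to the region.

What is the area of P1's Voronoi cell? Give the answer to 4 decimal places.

Area of P1's cell: 586.6387

1. box [0,39]×[0,49]: [(0, 0) (39, 0) (39, 49) (0, 49)]
2. ⊥bis P1·P0 via (17.585,24.74): [(0, 31.3178) (39, 16.7296) (39, 49) (0, 49)]  |A|=974.0765
3. ⊥bis P1·P2 via (26.175,36.555): [(0, 31.3178) (11.3829, 27.0599) (39, 44.7874) (39, 49) (0, 49)]  |A|=586.6387
4. canonical 5-gon: [(0, 31.3178) (11.3829, 27.0599) (39, 44.7874) (39, 49) (0, 49)]
5. shoelace: 586.6387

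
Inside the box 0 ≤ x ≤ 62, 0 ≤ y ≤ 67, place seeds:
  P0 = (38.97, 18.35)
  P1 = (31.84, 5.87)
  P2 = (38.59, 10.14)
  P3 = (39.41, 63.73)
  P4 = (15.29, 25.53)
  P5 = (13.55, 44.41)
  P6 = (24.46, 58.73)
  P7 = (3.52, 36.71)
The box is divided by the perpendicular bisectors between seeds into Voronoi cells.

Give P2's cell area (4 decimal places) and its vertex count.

1. box [0,62]×[0,67]: [(0, 0) (62, 0) (62, 67) (0, 67)]
2. ⊥bis P2·P0 via (38.78,14.245): [(0, 16.0399) (0, 0) (62, 0) (62, 13.1703)]  |A|=905.516
3. ⊥bis P2·P1 via (35.215,8.005): [(31.041, 14.6032) (40.2789, 0) (62, 0) (62, 13.1703)]  |A|=362.4676
4. ⊥bis P2·P3 via (39,36.935): [(31.041, 14.6032) (40.2789, 0) (62, 0) (62, 13.1703)]  |A|=362.4676
5. ⊥bis P2·P4 via (26.94,17.835): [(31.041, 14.6032) (40.2789, 0) (62, 0) (62, 13.1703)]  |A|=362.4676
6. ⊥bis P2·P5 via (26.07,27.275): [(31.041, 14.6032) (40.2789, 0) (62, 0) (62, 13.1703)]  |A|=362.4676
7. ⊥bis P2·P6 via (31.525,34.435): [(31.041, 14.6032) (40.2789, 0) (62, 0) (62, 13.1703)]  |A|=362.4676
8. ⊥bis P2·P7 via (21.055,23.425): [(31.041, 14.6032) (40.2789, 0) (62, 0) (62, 13.1703)]  |A|=362.4676
9. canonical 4-gon: [(31.041, 14.6032) (40.2789, 0) (62, 0) (62, 13.1703)]
10. shoelace: 362.4676

Area of P2's cell: 362.4676 (4 vertices)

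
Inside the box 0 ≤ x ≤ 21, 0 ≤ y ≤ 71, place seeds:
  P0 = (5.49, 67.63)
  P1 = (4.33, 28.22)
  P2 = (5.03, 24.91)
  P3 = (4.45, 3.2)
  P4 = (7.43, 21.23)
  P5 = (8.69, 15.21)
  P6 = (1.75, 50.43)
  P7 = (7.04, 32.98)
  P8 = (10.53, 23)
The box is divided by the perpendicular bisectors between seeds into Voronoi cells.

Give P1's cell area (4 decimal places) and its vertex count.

Area of P1's cell: 43.1656 (4 vertices)

1. box [0,21]×[0,71]: [(0, 0) (21, 0) (21, 71) (0, 71)]
2. ⊥bis P1·P0 via (4.91,47.925): [(0, 48.0695) (0, 0) (21, 0) (21, 47.4514)]  |A|=1002.9697
3. ⊥bis P1·P2 via (4.68,26.565): [(0, 48.0695) (0, 25.5753) (21, 30.0164) (21, 47.4514)]  |A|=419.2576
4. ⊥bis P1·P3 via (4.39,15.71): [(0, 48.0695) (0, 25.5753) (21, 30.0164) (21, 47.4514)]  |A|=419.2576
5. ⊥bis P1·P4 via (5.88,24.725): [(0, 48.0695) (0, 25.5753) (14.9045, 28.7273) (21, 31.4306) (21, 47.4514)]  |A|=414.9474
6. ⊥bis P1·P5 via (6.51,21.715): [(0, 48.0695) (0, 25.5753) (14.9045, 28.7273) (21, 31.4306) (21, 47.4514)]  |A|=414.9474
7. ⊥bis P1·P6 via (3.04,39.325): [(0, 38.9719) (0, 25.5753) (14.9045, 28.7273) (21, 31.4306) (21, 41.4113)]  |A|=256.0009
8. ⊥bis P1·P7 via (5.685,30.6): [(0, 33.8366) (0, 25.5753) (10.5805, 27.8128)]  |A|=43.7047
9. ⊥bis P1·P8 via (7.43,25.61): [(9.7045, 28.3116) (0, 33.8366) (0, 25.5753) (9.0039, 27.4794)]  |A|=43.1656
10. canonical 4-gon: [(9.7045, 28.3116) (0, 33.8366) (0, 25.5753) (9.0039, 27.4794)]
11. shoelace: 43.1656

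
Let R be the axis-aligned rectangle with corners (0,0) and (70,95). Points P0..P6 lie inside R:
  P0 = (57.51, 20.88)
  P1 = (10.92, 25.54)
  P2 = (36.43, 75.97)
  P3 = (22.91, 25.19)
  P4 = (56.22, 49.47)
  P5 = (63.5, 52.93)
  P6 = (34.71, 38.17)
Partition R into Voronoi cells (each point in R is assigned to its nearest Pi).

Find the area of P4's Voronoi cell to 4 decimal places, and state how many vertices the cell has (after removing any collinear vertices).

Area of P4's cell: 485.4311 (4 vertices)

1. box [0,70]×[0,95]: [(0, 0) (70, 0) (70, 95) (0, 95)]
2. ⊥bis P4·P0 via (56.865,35.175): [(0, 32.6092) (70, 35.7677) (70, 95) (0, 95)]  |A|=4256.8094
3. ⊥bis P4·P1 via (33.57,37.505): [(35.3145, 34.2026) (70, 35.7677) (70, 95) (3.1979, 95)]  |A|=3057.9473
4. ⊥bis P4·P2 via (46.325,62.72): [(27.6265, 48.7561) (35.3145, 34.2026) (70, 35.7677) (70, 80.4003)]  |A|=1204.0338
5. ⊥bis P4·P3 via (39.565,37.33): [(29.964, 50.5017) (41.6366, 34.4879) (70, 35.7677) (70, 80.4003)]  |A|=1128.0288
6. ⊥bis P4·P5 via (59.86,51.2): [(52.2735, 67.1623) (29.964, 50.5017) (41.6366, 34.4879) (67.2535, 35.6437)]  |A|=688.2278
7. ⊥bis P4·P6 via (45.465,43.82): [(52.2735, 67.1623) (38.5761, 56.9332) (50.1653, 34.8727) (67.2535, 35.6437)]  |A|=485.4311
8. canonical 4-gon: [(52.2735, 67.1623) (38.5761, 56.9332) (50.1653, 34.8727) (67.2535, 35.6437)]
9. shoelace: 485.4311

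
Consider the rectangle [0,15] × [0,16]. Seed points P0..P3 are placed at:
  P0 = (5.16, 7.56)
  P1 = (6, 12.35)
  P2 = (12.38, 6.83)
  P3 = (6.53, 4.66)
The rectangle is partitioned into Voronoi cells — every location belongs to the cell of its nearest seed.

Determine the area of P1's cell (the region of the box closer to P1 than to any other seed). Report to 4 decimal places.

Area of P1's cell: 71.7139

1. box [0,15]×[0,16]: [(0, 0) (15, 0) (15, 16) (0, 16)]
2. ⊥bis P1·P0 via (5.58,9.955): [(0, 10.9335) (15, 8.3031) (15, 16) (0, 16)]  |A|=95.7255
3. ⊥bis P1·P2 via (9.19,9.59): [(0, 10.9335) (8.9886, 9.3572) (14.736, 16) (0, 16)]  |A|=71.7139
4. ⊥bis P1·P3 via (6.265,8.505): [(0, 10.9335) (8.9886, 9.3572) (14.736, 16) (0, 16)]  |A|=71.7139
5. canonical 4-gon: [(0, 10.9335) (8.9886, 9.3572) (14.736, 16) (0, 16)]
6. shoelace: 71.7139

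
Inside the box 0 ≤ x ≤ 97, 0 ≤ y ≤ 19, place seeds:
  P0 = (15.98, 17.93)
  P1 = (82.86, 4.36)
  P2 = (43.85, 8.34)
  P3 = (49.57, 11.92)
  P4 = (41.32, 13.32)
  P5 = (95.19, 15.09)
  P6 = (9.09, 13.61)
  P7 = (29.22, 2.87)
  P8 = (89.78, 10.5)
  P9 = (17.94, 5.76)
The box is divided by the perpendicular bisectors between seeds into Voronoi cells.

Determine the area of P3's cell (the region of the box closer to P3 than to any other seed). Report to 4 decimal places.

Area of P3's cell: 350.8536

1. box [0,97]×[0,19]: [(0, 0) (97, 0) (97, 19) (0, 19)]
2. ⊥bis P3·P0 via (32.775,14.925): [(30.1046, 0) (97, 0) (97, 19) (33.5041, 19)]  |A|=1238.7174
3. ⊥bis P3·P1 via (66.215,8.14): [(30.1046, 0) (64.3664, 0) (68.6813, 19) (33.5041, 19)]  |A|=659.6706
4. ⊥bis P3·P2 via (46.71,10.13): [(53.0501, 0) (64.3664, 0) (68.6813, 19) (41.1585, 19)]  |A|=368.9714
5. ⊥bis P3·P4 via (45.445,12.62): [(45.3824, 12.2512) (53.0501, 0) (64.3664, 0) (68.6813, 19) (46.5277, 19)]  |A|=350.8536
6. ⊥bis P3·P5 via (72.38,13.505): [(45.3824, 12.2512) (53.0501, 0) (64.3664, 0) (68.6813, 19) (46.5277, 19)]  |A|=350.8536
7. ⊥bis P3·P6 via (29.33,12.765): [(45.3824, 12.2512) (53.0501, 0) (64.3664, 0) (68.6813, 19) (46.5277, 19)]  |A|=350.8536
8. ⊥bis P3·P7 via (39.395,7.395): [(45.3824, 12.2512) (53.0501, 0) (64.3664, 0) (68.6813, 19) (46.5277, 19)]  |A|=350.8536
9. ⊥bis P3·P8 via (69.675,11.21): [(45.3824, 12.2512) (53.0501, 0) (64.3664, 0) (68.6813, 19) (46.5277, 19)]  |A|=350.8536
10. ⊥bis P3·P9 via (33.755,8.84): [(45.3824, 12.2512) (53.0501, 0) (64.3664, 0) (68.6813, 19) (46.5277, 19)]  |A|=350.8536
11. canonical 5-gon: [(45.3824, 12.2512) (53.0501, 0) (64.3664, 0) (68.6813, 19) (46.5277, 19)]
12. shoelace: 350.8536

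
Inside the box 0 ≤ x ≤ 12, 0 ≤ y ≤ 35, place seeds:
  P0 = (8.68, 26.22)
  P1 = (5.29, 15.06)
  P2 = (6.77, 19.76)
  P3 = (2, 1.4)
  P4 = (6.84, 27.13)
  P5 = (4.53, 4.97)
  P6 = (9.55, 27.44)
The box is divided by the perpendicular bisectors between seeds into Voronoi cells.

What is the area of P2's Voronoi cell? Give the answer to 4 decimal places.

Area of P2's cell: 67.5277

1. box [0,12]×[0,35]: [(0, 0) (12, 0) (12, 35) (0, 35)]
2. ⊥bis P2·P0 via (7.725,22.99): [(0, 25.274) (0, 0) (12, 0) (12, 21.726)]  |A|=282.0003
3. ⊥bis P2·P1 via (6.03,17.41): [(0, 25.274) (0, 19.3088) (12, 15.5301) (12, 21.726)]  |A|=72.9669
4. ⊥bis P2·P3 via (4.385,10.58): [(0, 25.274) (0, 19.3088) (12, 15.5301) (12, 21.726)]  |A|=72.9669
5. ⊥bis P2·P4 via (6.805,23.445): [(6.1656, 23.4511) (0, 23.5096) (0, 19.3088) (12, 15.5301) (12, 21.726)]  |A|=67.5277
6. ⊥bis P2·P5 via (5.65,12.365): [(6.1656, 23.4511) (0, 23.5096) (0, 19.3088) (12, 15.5301) (12, 21.726)]  |A|=67.5277
7. ⊥bis P2·P6 via (8.16,23.6): [(6.1656, 23.4511) (0, 23.5096) (0, 19.3088) (12, 15.5301) (12, 21.726)]  |A|=67.5277
8. canonical 5-gon: [(6.1656, 23.4511) (0, 23.5096) (0, 19.3088) (12, 15.5301) (12, 21.726)]
9. shoelace: 67.5277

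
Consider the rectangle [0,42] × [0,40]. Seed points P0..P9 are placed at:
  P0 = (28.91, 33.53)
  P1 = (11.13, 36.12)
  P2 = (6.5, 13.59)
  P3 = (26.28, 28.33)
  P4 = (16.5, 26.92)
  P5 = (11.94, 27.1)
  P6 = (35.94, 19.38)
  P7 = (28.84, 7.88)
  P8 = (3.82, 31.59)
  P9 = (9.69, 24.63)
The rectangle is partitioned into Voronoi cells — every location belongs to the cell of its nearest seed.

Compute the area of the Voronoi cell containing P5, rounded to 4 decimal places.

Area of P5's cell: 36.6533

1. box [0,42]×[0,40]: [(0, 0) (42, 0) (42, 40) (0, 40)]
2. ⊥bis P5·P0 via (20.425,30.315): [(0, 0) (31.9115, 0) (16.7553, 40) (0, 40)]  |A|=973.3358
3. ⊥bis P5·P1 via (11.535,31.61): [(0, 30.5742) (0, 0) (31.9115, 0) (19.6579, 32.3394)]  |A|=816.5119
4. ⊥bis P5·P2 via (9.22,20.345): [(0, 30.5742) (0, 24.0576) (26.9002, 13.2258) (19.6579, 32.3394)]  |A|=281.908
5. ⊥bis P5·P3 via (19.11,27.715): [(18.7206, 32.2553) (0, 30.5742) (0, 24.0576) (20.1186, 15.9565)]  |A|=219.288
6. ⊥bis P5·P4 via (14.22,27.01): [(14.4118, 31.8683) (0, 30.5742) (0, 24.0576) (13.8828, 18.4675)]  |A|=141.4571
7. ⊥bis P5·P6 via (23.94,23.24): [(14.4118, 31.8683) (0, 30.5742) (0, 24.0576) (13.8828, 18.4675)]  |A|=141.4571
8. ⊥bis P5·P7 via (20.39,17.49): [(14.4118, 31.8683) (0, 30.5742) (0, 24.0576) (13.8828, 18.4675)]  |A|=141.4571
9. ⊥bis P5·P8 via (7.88,29.345): [(14.4118, 31.8683) (9.0069, 31.383) (4.0537, 22.4253) (13.8828, 18.4675)]  |A|=89.9115
10. ⊥bis P5·P9 via (10.815,25.865): [(14.0582, 22.9107) (14.4118, 31.8683) (9.0069, 31.383) (7.5835, 28.8087)]  |A|=36.6533
11. canonical 4-gon: [(14.0582, 22.9107) (14.4118, 31.8683) (9.0069, 31.383) (7.5835, 28.8087)]
12. shoelace: 36.6533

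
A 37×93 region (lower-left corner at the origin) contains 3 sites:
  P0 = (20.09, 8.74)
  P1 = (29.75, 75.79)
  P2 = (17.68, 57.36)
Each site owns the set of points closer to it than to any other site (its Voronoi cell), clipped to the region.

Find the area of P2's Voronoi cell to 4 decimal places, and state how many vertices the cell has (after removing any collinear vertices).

Area of P2's cell: 1367.4993 (4 vertices)

1. box [0,37]×[0,93]: [(0, 0) (37, 0) (37, 93) (0, 93)]
2. ⊥bis P2·P0 via (18.885,33.05): [(0, 32.1139) (37, 33.9479) (37, 93) (0, 93)]  |A|=2218.8561
3. ⊥bis P2·P1 via (23.715,66.575): [(0, 82.1062) (0, 32.1139) (37, 33.9479) (37, 57.8745)]  |A|=1367.4993
4. canonical 4-gon: [(0, 82.1062) (0, 32.1139) (37, 33.9479) (37, 57.8745)]
5. shoelace: 1367.4993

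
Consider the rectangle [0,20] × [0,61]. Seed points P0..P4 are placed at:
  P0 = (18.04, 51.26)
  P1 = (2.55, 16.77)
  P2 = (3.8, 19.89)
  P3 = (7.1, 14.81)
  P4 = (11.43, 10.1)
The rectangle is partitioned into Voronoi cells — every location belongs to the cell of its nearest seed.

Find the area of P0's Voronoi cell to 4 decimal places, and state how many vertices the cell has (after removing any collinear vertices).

Area of P0's cell: 500.1476 (4 vertices)

1. box [0,20]×[0,61]: [(0, 0) (20, 0) (20, 61) (0, 61)]
2. ⊥bis P0·P1 via (10.295,34.015): [(0, 38.6386) (20, 29.6563) (20, 61) (0, 61)]  |A|=537.0502
3. ⊥bis P0·P2 via (10.92,35.575): [(0, 40.532) (20, 31.4533) (20, 61) (0, 61)]  |A|=500.1476
4. ⊥bis P0·P3 via (12.57,33.035): [(0, 40.532) (20, 31.4533) (20, 61) (0, 61)]  |A|=500.1476
5. ⊥bis P0·P4 via (14.735,30.68): [(0, 40.532) (20, 31.4533) (20, 61) (0, 61)]  |A|=500.1476
6. canonical 4-gon: [(0, 40.532) (20, 31.4533) (20, 61) (0, 61)]
7. shoelace: 500.1476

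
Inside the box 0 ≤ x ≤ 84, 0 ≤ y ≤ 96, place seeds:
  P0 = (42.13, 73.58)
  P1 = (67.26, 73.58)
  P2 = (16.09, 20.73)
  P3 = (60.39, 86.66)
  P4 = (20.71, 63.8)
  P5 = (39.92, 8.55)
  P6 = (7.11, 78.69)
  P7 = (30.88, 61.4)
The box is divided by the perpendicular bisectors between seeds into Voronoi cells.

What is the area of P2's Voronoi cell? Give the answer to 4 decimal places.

1. box [0,84]×[0,96]: [(0, 0) (84, 0) (84, 96) (0, 96)]
2. ⊥bis P2·P0 via (29.11,47.155): [(0, 61.4979) (0, 0) (84, 0) (84, 20.1099)]  |A|=3427.5277
3. ⊥bis P2·P1 via (41.675,47.155): [(54.695, 34.5489) (0, 61.4979) (0, 0) (84, 0) (84, 6.1754)]  |A|=3223.3534
4. ⊥bis P2·P3 via (38.24,53.695): [(54.695, 34.5489) (0, 61.4979) (0, 0) (84, 0) (84, 6.1754)]  |A|=3223.3534
5. ⊥bis P2·P4 via (18.4,42.265): [(54.695, 34.5489) (44.777, 39.4356) (0, 44.2387) (0, 0) (84, 0) (84, 6.1754)]  |A|=2836.9449
6. ⊥bis P2·P5 via (28.005,14.64): [(40.8916, 39.8524) (0, 44.2387) (0, 0) (20.5222, 0)]  |A|=1313.4246
7. ⊥bis P2·P6 via (11.6,49.71): [(40.8916, 39.8524) (0, 44.2387) (0, 0) (20.5222, 0)]  |A|=1313.4246
8. ⊥bis P2·P7 via (23.485,41.065): [(38.6859, 35.5371) (20.9321, 41.9934) (0, 44.2387) (0, 0) (20.5222, 0)]  |A|=1267.9975
9. canonical 5-gon: [(38.6859, 35.5371) (20.9321, 41.9934) (0, 44.2387) (0, 0) (20.5222, 0)]
10. shoelace: 1267.9975

Area of P2's cell: 1267.9975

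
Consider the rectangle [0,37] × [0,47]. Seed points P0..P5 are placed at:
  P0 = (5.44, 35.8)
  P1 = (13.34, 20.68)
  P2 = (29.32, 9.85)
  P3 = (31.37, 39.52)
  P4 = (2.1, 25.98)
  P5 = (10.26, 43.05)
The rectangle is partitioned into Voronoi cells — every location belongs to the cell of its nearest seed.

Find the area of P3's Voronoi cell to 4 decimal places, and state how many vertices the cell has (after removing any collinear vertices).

Area of P3's cell: 341.7687 (5 vertices)

1. box [0,37]×[0,47]: [(0, 0) (37, 0) (37, 47) (0, 47)]
2. ⊥bis P3·P0 via (18.405,37.66): [(23.8078, 0) (37, 0) (37, 47) (17.0651, 47)]  |A|=778.4874
3. ⊥bis P3·P1 via (22.355,30.1): [(19.0336, 33.2786) (37, 16.0846) (37, 47) (17.0651, 47)]  |A|=414.4867
4. ⊥bis P3·P2 via (30.345,24.685): [(19.0336, 33.2786) (27.8318, 24.8586) (37, 24.2252) (37, 47) (17.0651, 47)]  |A|=377.1698
5. ⊥bis P3·P4 via (16.735,32.75): [(19.0336, 33.2786) (27.8318, 24.8586) (37, 24.2252) (37, 47) (17.0651, 47)]  |A|=377.1698
6. ⊥bis P3·P5 via (20.815,41.285): [(19.4151, 32.9135) (27.8318, 24.8586) (37, 24.2252) (37, 47) (21.7707, 47)]  |A|=341.7687
7. canonical 5-gon: [(19.4151, 32.9135) (27.8318, 24.8586) (37, 24.2252) (37, 47) (21.7707, 47)]
8. shoelace: 341.7687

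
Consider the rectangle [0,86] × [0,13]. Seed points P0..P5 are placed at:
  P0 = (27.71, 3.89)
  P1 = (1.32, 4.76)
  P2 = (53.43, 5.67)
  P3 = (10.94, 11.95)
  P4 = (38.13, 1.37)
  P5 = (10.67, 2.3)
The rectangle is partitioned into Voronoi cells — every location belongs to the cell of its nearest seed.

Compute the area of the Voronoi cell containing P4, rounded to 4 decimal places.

Area of P4's cell: 144.1252

1. box [0,86]×[0,13]: [(0, 0) (86, 0) (86, 13) (0, 13)]
2. ⊥bis P4·P0 via (32.92,2.63): [(32.284, 0) (86, 0) (86, 13) (35.4279, 13)]  |A|=677.8729
3. ⊥bis P4·P1 via (19.725,3.065): [(32.284, 0) (86, 0) (86, 13) (35.4279, 13)]  |A|=677.8729
4. ⊥bis P4·P2 via (45.78,3.52): [(32.284, 0) (46.7693, 0) (43.1157, 13) (35.4279, 13)]  |A|=144.1252
5. ⊥bis P4·P3 via (24.535,6.66): [(32.284, 0) (46.7693, 0) (43.1157, 13) (35.4279, 13)]  |A|=144.1252
6. ⊥bis P4·P5 via (24.4,1.835): [(32.284, 0) (46.7693, 0) (43.1157, 13) (35.4279, 13)]  |A|=144.1252
7. canonical 4-gon: [(32.284, 0) (46.7693, 0) (43.1157, 13) (35.4279, 13)]
8. shoelace: 144.1252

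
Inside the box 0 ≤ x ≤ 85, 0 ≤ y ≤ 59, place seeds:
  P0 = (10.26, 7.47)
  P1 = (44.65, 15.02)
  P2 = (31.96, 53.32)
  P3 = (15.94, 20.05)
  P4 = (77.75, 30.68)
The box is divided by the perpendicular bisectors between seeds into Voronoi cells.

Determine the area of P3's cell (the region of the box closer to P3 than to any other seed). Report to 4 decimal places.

1. box [0,85]×[0,59]: [(0, 0) (85, 0) (85, 59) (0, 59)]
2. ⊥bis P3·P0 via (13.1,13.76): [(0, 19.6748) (43.5755, 0) (85, 0) (85, 59) (0, 59)]  |A|=4586.3308
3. ⊥bis P3·P1 via (30.295,17.535): [(0, 19.6748) (28.4216, 6.8421) (37.5597, 59) (0, 59)]  |A|=1538.3592
4. ⊥bis P3·P2 via (23.95,36.685): [(0, 48.2173) (0, 19.6748) (28.4216, 6.8421) (32.8954, 32.3776)]  |A|=861.0445
5. ⊥bis P3·P4 via (46.845,25.365): [(0, 48.2173) (0, 19.6748) (28.4216, 6.8421) (32.8954, 32.3776)]  |A|=861.0445
6. canonical 4-gon: [(0, 48.2173) (0, 19.6748) (28.4216, 6.8421) (32.8954, 32.3776)]
7. shoelace: 861.0445

Area of P3's cell: 861.0445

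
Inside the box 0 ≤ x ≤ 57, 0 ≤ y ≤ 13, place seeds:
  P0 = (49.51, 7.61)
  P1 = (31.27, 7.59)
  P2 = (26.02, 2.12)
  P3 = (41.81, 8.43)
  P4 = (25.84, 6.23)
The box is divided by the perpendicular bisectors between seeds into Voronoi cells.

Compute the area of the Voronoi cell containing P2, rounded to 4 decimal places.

Area of P2's cell: 117.1535

1. box [0,57]×[0,13]: [(0, 0) (57, 0) (57, 13) (0, 13)]
2. ⊥bis P2·P0 via (37.765,4.865): [(0, 0) (38.902, 0) (35.8637, 13) (0, 13)]  |A|=485.9774
3. ⊥bis P2·P1 via (28.645,4.855): [(0, 0) (33.7034, 0) (20.1587, 13) (0, 13)]  |A|=350.1039
4. ⊥bis P2·P3 via (33.915,5.275): [(0, 0) (33.7034, 0) (20.1587, 13) (0, 13)]  |A|=350.1039
5. ⊥bis P2·P4 via (25.93,4.175): [(0, 3.0394) (0, 0) (33.7034, 0) (29.2041, 4.3184)]  |A|=117.1535
6. canonical 4-gon: [(0, 3.0394) (0, 0) (33.7034, 0) (29.2041, 4.3184)]
7. shoelace: 117.1535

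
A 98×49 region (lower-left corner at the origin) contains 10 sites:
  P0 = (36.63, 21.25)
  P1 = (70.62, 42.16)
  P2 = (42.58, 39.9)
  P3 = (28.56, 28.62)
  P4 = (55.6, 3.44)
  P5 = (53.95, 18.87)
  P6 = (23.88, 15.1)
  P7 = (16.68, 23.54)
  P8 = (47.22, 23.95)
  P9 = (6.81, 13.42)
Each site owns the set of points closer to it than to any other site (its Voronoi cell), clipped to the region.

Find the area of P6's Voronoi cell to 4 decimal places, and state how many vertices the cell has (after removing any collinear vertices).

Area of P6's cell: 361.4145 (6 vertices)

1. box [0,98]×[0,49]: [(0, 0) (98, 0) (98, 49) (0, 49)]
2. ⊥bis P6·P0 via (30.255,18.175): [(0, 0) (39.0218, 0) (15.3865, 49) (0, 49)]  |A|=1333.0018
3. ⊥bis P6·P1 via (47.25,28.63): [(0, 0) (39.0218, 0) (15.3865, 49) (0, 49)]  |A|=1333.0018
4. ⊥bis P6·P2 via (33.23,27.5): [(0, 0) (39.0218, 0) (21.4855, 36.3558) (4.7166, 49) (0, 49)]  |A|=1265.5458
5. ⊥bis P6·P3 via (26.22,21.86): [(0, 30.9362) (0, 0) (39.0218, 0) (28.93, 20.9219)]  |A|=855.6968
6. ⊥bis P6·P4 via (39.74,9.27): [(0, 30.9362) (0, 0) (36.3324, 0) (37.4955, 3.1641) (28.93, 20.9219)]  |A|=851.4421
7. ⊥bis P6·P5 via (38.915,16.985): [(0, 30.9362) (0, 0) (36.3324, 0) (37.4955, 3.1641) (28.93, 20.9219)]  |A|=851.4421
8. ⊥bis P6·P7 via (20.28,19.32): [(24.1126, 22.5895) (0, 2.0195) (0, 0) (36.3324, 0) (37.4955, 3.1641) (28.93, 20.9219)]  |A|=502.8149
9. ⊥bis P6·P8 via (35.55,19.525): [(24.1126, 22.5895) (0, 2.0195) (0, 0) (36.3324, 0) (37.4955, 3.1641) (28.93, 20.9219)]  |A|=502.8149
10. ⊥bis P6·P9 via (15.345,14.26): [(24.1126, 22.5895) (15.2678, 15.0442) (16.7484, 0) (36.3324, 0) (37.4955, 3.1641) (28.93, 20.9219)]  |A|=361.4145
11. canonical 6-gon: [(24.1126, 22.5895) (15.2678, 15.0442) (16.7484, 0) (36.3324, 0) (37.4955, 3.1641) (28.93, 20.9219)]
12. shoelace: 361.4145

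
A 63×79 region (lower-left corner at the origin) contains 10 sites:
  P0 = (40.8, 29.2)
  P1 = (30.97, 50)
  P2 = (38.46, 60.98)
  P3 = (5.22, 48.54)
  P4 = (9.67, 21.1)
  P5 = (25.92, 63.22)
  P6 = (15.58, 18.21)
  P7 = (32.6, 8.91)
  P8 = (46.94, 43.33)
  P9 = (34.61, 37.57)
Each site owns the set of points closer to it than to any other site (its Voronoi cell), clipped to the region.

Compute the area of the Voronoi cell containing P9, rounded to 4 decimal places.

1. box [0,63]×[0,79]: [(0, 0) (63, 0) (63, 79) (0, 79)]
2. ⊥bis P9·P0 via (37.705,33.385): [(0, 5.5004) (63, 52.0918) (63, 79) (0, 79)]  |A|=3162.8446
3. ⊥bis P9·P1 via (32.79,43.785): [(0, 34.1828) (0, 5.5004) (63, 52.0918) (63, 52.6317)]  |A|=920.5005
4. ⊥bis P9·P2 via (36.535,49.275): [(46.1421, 47.695) (0, 34.1828) (0, 5.5004) (55.0695, 46.2268)]  |A|=883.9486
5. ⊥bis P9·P3 via (19.915,43.055): [(46.1421, 47.695) (18.6409, 39.6416) (8.1462, 11.5249) (55.0695, 46.2268)]  |A|=533.7065
6. ⊥bis P9·P4 via (22.14,29.335): [(46.1421, 47.695) (18.6409, 39.6416) (17.4467, 36.442) (25.4504, 24.3222) (55.0695, 46.2268)]  |A|=377.6314
7. ⊥bis P9·P5 via (30.265,50.395): [(46.1421, 47.695) (18.6409, 39.6416) (17.4467, 36.442) (25.4504, 24.3222) (55.0695, 46.2268)]  |A|=377.6314
8. ⊥bis P9·P6 via (25.095,27.89): [(46.1421, 47.695) (18.6409, 39.6416) (17.4467, 36.442) (19.3928, 33.495) (27.3189, 25.704) (55.0695, 46.2268)]  |A|=364.8764
9. ⊥bis P9·P7 via (33.605,23.24): [(46.1421, 47.695) (18.6409, 39.6416) (17.4467, 36.442) (19.3928, 33.495) (27.3189, 25.704) (55.0695, 46.2268)]  |A|=364.8764
10. ⊥bis P9·P8 via (40.775,40.45): [(38.4436, 45.4406) (18.6409, 39.6416) (17.4467, 36.442) (19.3928, 33.495) (27.3189, 25.704) (42.4397, 36.8865)]  |A|=276.4815
11. canonical 6-gon: [(38.4436, 45.4406) (18.6409, 39.6416) (17.4467, 36.442) (19.3928, 33.495) (27.3189, 25.704) (42.4397, 36.8865)]
12. shoelace: 276.4815

Area of P9's cell: 276.4815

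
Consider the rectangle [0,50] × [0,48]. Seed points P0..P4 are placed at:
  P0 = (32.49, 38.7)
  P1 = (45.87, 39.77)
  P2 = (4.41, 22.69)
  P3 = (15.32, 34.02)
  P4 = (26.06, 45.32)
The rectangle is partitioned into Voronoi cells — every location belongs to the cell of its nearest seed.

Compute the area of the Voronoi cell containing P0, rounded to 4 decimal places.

Area of P0's cell: 539.2240

1. box [0,50]×[0,48]: [(0, 0) (50, 0) (50, 48) (0, 48)]
2. ⊥bis P0·P1 via (39.18,39.235): [(0, 0) (42.3176, 0) (38.4791, 48) (0, 48)]  |A|=1939.1205
3. ⊥bis P0·P2 via (18.45,30.695): [(35.951, 0) (42.3176, 0) (38.4791, 48) (8.5834, 48)]  |A|=870.295
4. ⊥bis P0·P3 via (23.905,36.36): [(31.8597, 7.1756) (35.951, 0) (42.3176, 0) (38.4791, 48) (20.7323, 48)]  |A|=622.3099
5. ⊥bis P0·P4 via (29.275,42.01): [(23.8114, 36.7032) (31.8597, 7.1756) (35.951, 0) (42.3176, 0) (38.4791, 48) (35.442, 48)]  |A|=539.224
6. canonical 6-gon: [(23.8114, 36.7032) (31.8597, 7.1756) (35.951, 0) (42.3176, 0) (38.4791, 48) (35.442, 48)]
7. shoelace: 539.224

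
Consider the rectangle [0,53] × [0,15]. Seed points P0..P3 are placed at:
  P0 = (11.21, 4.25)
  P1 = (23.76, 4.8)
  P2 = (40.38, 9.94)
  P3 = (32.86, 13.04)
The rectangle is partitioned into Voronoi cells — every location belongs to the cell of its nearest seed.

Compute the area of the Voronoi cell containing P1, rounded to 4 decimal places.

1. box [0,53]×[0,15]: [(0, 0) (53, 0) (53, 15) (0, 15)]
2. ⊥bis P1·P0 via (17.485,4.525): [(17.6833, 0) (53, 0) (53, 15) (17.0259, 15)]  |A|=534.6807
3. ⊥bis P1·P2 via (32.07,7.37): [(17.6833, 0) (34.3493, 0) (29.7103, 15) (17.0259, 15)]  |A|=220.1276
4. ⊥bis P1·P3 via (28.31,8.92): [(17.6833, 0) (34.3493, 0) (33.2923, 3.4177) (22.8046, 15) (17.0259, 15)]  |A|=180.1356
5. canonical 5-gon: [(17.6833, 0) (34.3493, 0) (33.2923, 3.4177) (22.8046, 15) (17.0259, 15)]
6. shoelace: 180.1356

Area of P1's cell: 180.1356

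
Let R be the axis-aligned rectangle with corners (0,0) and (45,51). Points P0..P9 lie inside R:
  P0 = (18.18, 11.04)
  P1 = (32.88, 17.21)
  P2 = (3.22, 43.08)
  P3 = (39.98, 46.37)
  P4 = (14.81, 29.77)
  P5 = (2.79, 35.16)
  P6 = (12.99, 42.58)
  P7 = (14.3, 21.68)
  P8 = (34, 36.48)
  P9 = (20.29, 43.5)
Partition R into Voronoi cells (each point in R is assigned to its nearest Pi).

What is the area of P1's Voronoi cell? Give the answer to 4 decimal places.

1. box [0,45]×[0,51]: [(0, 0) (45, 0) (45, 51) (0, 51)]
2. ⊥bis P1·P0 via (25.53,14.125): [(31.4587, 0) (45, 0) (45, 51) (10.0525, 51)]  |A|=1236.4646
3. ⊥bis P1·P2 via (18.05,30.145): [(18.5604, 30.7301) (31.4587, 0) (45, 0) (45, 51) (36.2401, 51)]  |A|=971.0552
4. ⊥bis P1·P3 via (36.43,31.79): [(22.4531, 35.1932) (18.5604, 30.7301) (31.4587, 0) (45, 0) (45, 29.7033)]  |A|=661.7353
5. ⊥bis P1·P4 via (23.845,23.49): [(30.6007, 33.2093) (22.4448, 21.4755) (31.4587, 0) (45, 0) (45, 29.7033)]  |A|=579.1633
6. ⊥bis P1·P5 via (17.835,26.185): [(30.6007, 33.2093) (22.4448, 21.4755) (31.4587, 0) (45, 0) (45, 29.7033)]  |A|=579.1633
7. ⊥bis P1·P6 via (22.935,29.895): [(30.6007, 33.2093) (22.4448, 21.4755) (31.4587, 0) (45, 0) (45, 29.7033)]  |A|=579.1633
8. ⊥bis P1·P7 via (23.59,19.445): [(30.6007, 33.2093) (24.9433, 25.0701) (23.4833, 19.0013) (31.4587, 0) (45, 0) (45, 29.7033)]  |A|=574.2059
9. ⊥bis P1·P8 via (33.44,26.845): [(26.459, 27.2507) (24.9433, 25.0701) (23.4833, 19.0013) (31.4587, 0) (45, 0) (45, 26.1731)]  |A|=491.3187
10. ⊥bis P1·P9 via (26.585,30.355): [(26.459, 27.2507) (24.9433, 25.0701) (23.4833, 19.0013) (31.4587, 0) (45, 0) (45, 26.1731)]  |A|=491.3187
11. canonical 6-gon: [(26.459, 27.2507) (24.9433, 25.0701) (23.4833, 19.0013) (31.4587, 0) (45, 0) (45, 26.1731)]
12. shoelace: 491.3187

Area of P1's cell: 491.3187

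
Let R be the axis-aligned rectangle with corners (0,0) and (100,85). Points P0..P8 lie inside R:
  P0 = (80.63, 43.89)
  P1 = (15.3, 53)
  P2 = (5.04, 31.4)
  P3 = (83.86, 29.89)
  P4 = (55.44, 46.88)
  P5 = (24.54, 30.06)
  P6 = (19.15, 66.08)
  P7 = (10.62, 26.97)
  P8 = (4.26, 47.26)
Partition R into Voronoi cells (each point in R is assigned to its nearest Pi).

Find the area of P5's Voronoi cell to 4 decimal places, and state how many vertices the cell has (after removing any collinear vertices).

1. box [0,100]×[0,85]: [(0, 0) (100, 0) (100, 85) (0, 85)]
2. ⊥bis P5·P0 via (52.585,36.975): [(0, 0) (61.7019, 0) (40.7436, 85) (0, 85)]  |A|=4353.9305
3. ⊥bis P5·P1 via (19.92,41.53): [(0, 33.5064) (0, 0) (61.7019, 0) (48.6123, 53.087)]  |A|=2452.1944
4. ⊥bis P5·P2 via (14.79,30.73): [(15.4072, 39.7123) (12.6783, 0) (61.7019, 0) (48.6123, 53.087)]  |A|=1942.3314
5. ⊥bis P5·P3 via (54.2,29.975): [(15.4072, 39.7123) (12.6783, 0) (54.1141, 0) (54.2013, 30.4199) (48.6123, 53.087)]  |A|=1826.9219
6. ⊥bis P5·P4 via (39.99,38.47): [(35.0148, 47.61) (15.4072, 39.7123) (12.6783, 0) (54.1141, 0) (54.1498, 12.4571)]  |A|=1484.7437
7. ⊥bis P5·P6 via (21.845,48.07): [(35.0148, 47.61) (15.4072, 39.7123) (12.6783, 0) (54.1141, 0) (54.1498, 12.4571)]  |A|=1484.7437
8. ⊥bis P5·P7 via (17.58,28.515): [(35.0148, 47.61) (15.4072, 39.7123) (15.3333, 38.6361) (23.9098, 0) (54.1141, 0) (54.1498, 12.4571)]  |A|=1267.7722
9. ⊥bis P5·P8 via (14.4,38.66): [(35.0148, 47.61) (15.4072, 39.7123) (15.3333, 38.6361) (23.9098, 0) (54.1141, 0) (54.1498, 12.4571)]  |A|=1267.7722
10. canonical 6-gon: [(35.0148, 47.61) (15.4072, 39.7123) (15.3333, 38.6361) (23.9098, 0) (54.1141, 0) (54.1498, 12.4571)]
11. shoelace: 1267.7722

Area of P5's cell: 1267.7722 (6 vertices)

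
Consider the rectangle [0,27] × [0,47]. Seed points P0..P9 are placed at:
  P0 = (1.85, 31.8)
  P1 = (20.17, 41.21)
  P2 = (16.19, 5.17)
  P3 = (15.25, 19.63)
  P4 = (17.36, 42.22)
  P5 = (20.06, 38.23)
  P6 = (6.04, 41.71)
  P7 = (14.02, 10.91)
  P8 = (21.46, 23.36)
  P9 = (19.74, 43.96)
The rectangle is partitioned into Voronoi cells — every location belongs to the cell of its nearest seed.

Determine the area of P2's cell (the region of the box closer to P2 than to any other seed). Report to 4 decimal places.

Area of P2's cell: 200.3902

1. box [0,27]×[0,47]: [(0, 0) (27, 0) (27, 47) (0, 47)]
2. ⊥bis P2·P0 via (9.02,18.485): [(0, 13.6278) (0, 0) (27, 0) (27, 28.1671)]  |A|=564.2308
3. ⊥bis P2·P1 via (18.18,23.19): [(17.8293, 23.2287) (0, 13.6278) (0, 0) (27, 0) (27, 22.216)]  |A|=536.9431
4. ⊥bis P2·P3 via (15.72,12.4): [(0, 11.3781) (0, 0) (27, 0) (27, 13.1333)]  |A|=330.9035
5. ⊥bis P2·P4 via (16.775,23.695): [(0, 11.3781) (0, 0) (27, 0) (27, 13.1333)]  |A|=330.9035
6. ⊥bis P2·P5 via (18.125,21.7): [(0, 11.3781) (0, 0) (27, 0) (27, 13.1333)]  |A|=330.9035
7. ⊥bis P2·P6 via (11.115,23.44): [(0, 11.3781) (0, 0) (27, 0) (27, 13.1333)]  |A|=330.9035
8. ⊥bis P2·P7 via (15.105,8.04): [(0, 2.3296) (0, 0) (27, 0) (27, 12.5369)]  |A|=200.6973
9. ⊥bis P2·P8 via (18.825,14.265): [(26.0411, 12.1744) (0, 2.3296) (0, 0) (27, 0) (27, 11.8965)]  |A|=200.3902
10. ⊥bis P2·P9 via (17.965,24.565): [(26.0411, 12.1744) (0, 2.3296) (0, 0) (27, 0) (27, 11.8965)]  |A|=200.3902
11. canonical 5-gon: [(26.0411, 12.1744) (0, 2.3296) (0, 0) (27, 0) (27, 11.8965)]
12. shoelace: 200.3902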